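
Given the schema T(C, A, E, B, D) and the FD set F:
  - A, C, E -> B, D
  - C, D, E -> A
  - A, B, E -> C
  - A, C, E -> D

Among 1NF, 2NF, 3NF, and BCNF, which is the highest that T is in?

Candidate keys: {A, B, E}, {A, C, E}, {C, D, E}. Prime attributes: {A, B, C, D, E}.
Each dependency's left side is a superkey — BCNF holds.

BCNF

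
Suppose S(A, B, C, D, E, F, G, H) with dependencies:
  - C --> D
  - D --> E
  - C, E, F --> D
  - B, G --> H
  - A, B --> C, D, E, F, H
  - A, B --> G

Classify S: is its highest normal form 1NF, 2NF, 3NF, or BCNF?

Candidate key: {A, B}. Prime attributes: {A, B}.
For C --> D we have {C}⁺ = {C, D, E}; {C} is not a superkey, so BCNF fails.
Because {D} is non-prime and the left side of C --> D is not a superkey, the relation is not in 3NF.
No proper subset of a key has a non-prime attribute in its closure, so there is no partial dependency; 2NF holds.

2NF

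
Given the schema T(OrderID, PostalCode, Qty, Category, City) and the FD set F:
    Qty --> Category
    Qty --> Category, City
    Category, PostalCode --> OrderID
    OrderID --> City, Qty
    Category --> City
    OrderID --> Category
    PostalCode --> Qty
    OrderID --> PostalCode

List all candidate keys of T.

{OrderID}, {PostalCode}

{OrderID}⁺ = {Category, City, OrderID, PostalCode, Qty}, which is every attribute, so {OrderID} is a candidate key.
{PostalCode}⁺ = {Category, City, OrderID, PostalCode, Qty}, which is every attribute, so {PostalCode} is a candidate key.
No proper subset of any of these is a key, and no other minimal superkey exists.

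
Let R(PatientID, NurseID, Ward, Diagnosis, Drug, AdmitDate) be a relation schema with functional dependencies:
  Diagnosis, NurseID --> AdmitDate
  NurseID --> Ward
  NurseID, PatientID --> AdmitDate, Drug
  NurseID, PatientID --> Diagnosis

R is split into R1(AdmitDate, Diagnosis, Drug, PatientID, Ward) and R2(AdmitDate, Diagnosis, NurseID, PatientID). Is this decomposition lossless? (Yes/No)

The shared attributes are {AdmitDate, Diagnosis, PatientID} and {AdmitDate, Diagnosis, PatientID}⁺ = {AdmitDate, Diagnosis, PatientID}.
R1 ⊄ {AdmitDate, Diagnosis, PatientID} and R2 ⊄ {AdmitDate, Diagnosis, PatientID}, so the split is lossy.

No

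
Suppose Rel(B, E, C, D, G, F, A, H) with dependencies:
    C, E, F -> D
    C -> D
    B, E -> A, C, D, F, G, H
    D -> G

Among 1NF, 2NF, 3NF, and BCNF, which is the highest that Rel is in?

Candidate key: {B, E}. Prime attributes: {B, E}.
C, E, F -> D breaks BCNF: {C, E, F}⁺ = {C, D, E, F, G}, so {C, E, F} is not a superkey.
C, E, F -> D determines the non-prime attribute {D} from a non-superkey — 3NF is violated.
Checking every proper subset of each key, none determines a non-prime attribute — 2NF is satisfied.

2NF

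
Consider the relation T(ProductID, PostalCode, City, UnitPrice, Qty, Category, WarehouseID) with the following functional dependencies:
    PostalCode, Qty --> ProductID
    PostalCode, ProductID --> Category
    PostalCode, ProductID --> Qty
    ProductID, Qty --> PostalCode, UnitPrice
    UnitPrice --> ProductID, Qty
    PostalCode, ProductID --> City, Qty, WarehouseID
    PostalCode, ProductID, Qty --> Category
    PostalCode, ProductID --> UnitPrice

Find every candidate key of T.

{UnitPrice}⁺ = {Category, City, PostalCode, ProductID, Qty, UnitPrice, WarehouseID}, which is every attribute, so {UnitPrice} is a candidate key.
{PostalCode, ProductID}⁺ = {Category, City, PostalCode, ProductID, Qty, UnitPrice, WarehouseID}, which is every attribute, so {PostalCode, ProductID} is a candidate key.
{PostalCode, Qty}⁺ = {Category, City, PostalCode, ProductID, Qty, UnitPrice, WarehouseID}, which is every attribute, so {PostalCode, Qty} is a candidate key.
{ProductID, Qty}⁺ = {Category, City, PostalCode, ProductID, Qty, UnitPrice, WarehouseID}, which is every attribute, so {ProductID, Qty} is a candidate key.
No proper subset of any of these is a key, and no other minimal superkey exists.

{PostalCode, ProductID}, {PostalCode, Qty}, {ProductID, Qty}, {UnitPrice}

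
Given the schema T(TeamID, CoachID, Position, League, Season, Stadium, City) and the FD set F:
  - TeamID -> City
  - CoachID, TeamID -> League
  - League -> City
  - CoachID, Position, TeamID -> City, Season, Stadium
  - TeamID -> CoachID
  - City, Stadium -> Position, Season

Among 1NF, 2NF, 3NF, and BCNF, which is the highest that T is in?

1NF

Candidate keys: {Position, TeamID}, {Stadium, TeamID}. Prime attributes: {Position, Stadium, TeamID}.
TeamID -> City: {TeamID}⁺ = {City, CoachID, League, TeamID}, which is not all of the attributes, so the left side is not a superkey — BCNF is violated.
TeamID -> City has non-prime {City} on the right and a non-superkey on the left, so 3NF fails.
The proper key subset {TeamID} of {Position, TeamID} determines non-prime {City, CoachID, League}, so the relation is not even in 2NF.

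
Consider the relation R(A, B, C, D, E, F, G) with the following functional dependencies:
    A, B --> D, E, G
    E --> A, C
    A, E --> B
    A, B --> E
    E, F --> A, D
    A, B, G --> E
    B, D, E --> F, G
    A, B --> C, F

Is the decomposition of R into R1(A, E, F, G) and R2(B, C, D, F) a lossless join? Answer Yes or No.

No

Common attributes: {F}; their closure is {F}.
Neither R1 nor R2 is contained in that closure, so the decomposition is lossy.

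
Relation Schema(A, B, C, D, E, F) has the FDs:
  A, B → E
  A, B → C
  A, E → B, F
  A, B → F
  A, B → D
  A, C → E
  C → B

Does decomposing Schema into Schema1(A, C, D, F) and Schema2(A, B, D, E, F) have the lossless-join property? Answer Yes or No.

No

Schema1 ∩ Schema2 = {A, D, F}; its closure under F is {A, D, F}.
Neither Schema1 nor Schema2 is contained in that closure, so the decomposition is lossy.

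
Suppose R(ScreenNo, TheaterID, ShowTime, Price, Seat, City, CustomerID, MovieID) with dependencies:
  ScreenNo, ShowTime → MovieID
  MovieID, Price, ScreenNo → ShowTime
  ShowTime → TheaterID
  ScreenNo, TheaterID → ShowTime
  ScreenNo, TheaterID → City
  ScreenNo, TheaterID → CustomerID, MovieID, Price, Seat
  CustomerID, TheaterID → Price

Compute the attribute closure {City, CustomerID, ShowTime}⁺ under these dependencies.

{City, CustomerID, Price, ShowTime, TheaterID}

Start with {City, CustomerID, ShowTime}.
ShowTime → TheaterID applies; add {TheaterID} → now {City, CustomerID, ShowTime, TheaterID}.
CustomerID, TheaterID → Price applies; add {Price} → now {City, CustomerID, Price, ShowTime, TheaterID}.
No further FD applies.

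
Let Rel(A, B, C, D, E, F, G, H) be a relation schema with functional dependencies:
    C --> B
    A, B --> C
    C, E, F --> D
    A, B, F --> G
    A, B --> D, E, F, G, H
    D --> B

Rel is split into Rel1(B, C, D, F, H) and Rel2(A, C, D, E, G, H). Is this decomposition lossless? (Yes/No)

Rel1 ∩ Rel2 = {C, D, H}; its closure under F is {B, C, D, H}.
Rel1 ⊄ {B, C, D, H} and Rel2 ⊄ {B, C, D, H}, so the split is lossy.

No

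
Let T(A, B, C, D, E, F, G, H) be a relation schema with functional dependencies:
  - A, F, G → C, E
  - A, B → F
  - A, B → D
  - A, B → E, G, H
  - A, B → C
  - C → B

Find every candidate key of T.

{A, B}, {A, C}, {A, F, G}

Attributes never on any right-hand side: {A} — every candidate key must contain it.
{A, B}⁺ = {A, B, C, D, E, F, G, H} — all of the relation — so {A, B} is a candidate key.
{A, C}⁺ = {A, B, C, D, E, F, G, H} — all of the relation — so {A, C} is a candidate key.
{A, F, G}⁺ = {A, B, C, D, E, F, G, H} — all of the relation — so {A, F, G} is a candidate key.
Any other superkey properly contains one of these, so there are no further candidate keys.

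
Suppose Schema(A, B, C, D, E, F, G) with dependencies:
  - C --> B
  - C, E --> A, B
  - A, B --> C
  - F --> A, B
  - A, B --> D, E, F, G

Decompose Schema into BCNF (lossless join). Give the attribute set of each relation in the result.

Candidate keys of the original relation: {A, B}, {A, C}, {C, E}, {F}.
{A, B, C, D, E, F, G}: {C} determines {B, C} here but is not a superkey — split on C --> B, giving {B, C} and {A, C, D, E, F, G}.
{B, C} has no BCNF violation.
{A, C, D, E, F, G} has no BCNF violation.

{A, C, D, E, F, G}; {B, C}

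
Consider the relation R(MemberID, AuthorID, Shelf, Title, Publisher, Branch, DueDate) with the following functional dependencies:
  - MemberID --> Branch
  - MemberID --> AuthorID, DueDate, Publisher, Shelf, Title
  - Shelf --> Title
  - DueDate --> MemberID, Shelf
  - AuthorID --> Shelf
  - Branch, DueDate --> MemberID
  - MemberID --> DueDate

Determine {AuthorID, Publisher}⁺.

{AuthorID, Publisher, Shelf, Title}

Start with {AuthorID, Publisher}.
AuthorID --> Shelf applies; add {Shelf} → now {AuthorID, Publisher, Shelf}.
Shelf --> Title applies; add {Title} → now {AuthorID, Publisher, Shelf, Title}.
No further FD applies.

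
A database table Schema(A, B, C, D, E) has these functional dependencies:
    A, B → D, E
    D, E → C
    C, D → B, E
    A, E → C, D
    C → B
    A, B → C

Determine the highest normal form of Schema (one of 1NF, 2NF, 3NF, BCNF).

3NF

Candidate keys: {A, B}, {A, C}, {A, E}. Prime attributes: {A, B, C, E}.
D, E → C: {D, E}⁺ = {B, C, D, E}, which is not all of the attributes, so the left side is not a superkey — BCNF is violated.
Since {C} ⊆ prime attributes and every other non-superkey FD also has a prime right side, the schema is in 3NF.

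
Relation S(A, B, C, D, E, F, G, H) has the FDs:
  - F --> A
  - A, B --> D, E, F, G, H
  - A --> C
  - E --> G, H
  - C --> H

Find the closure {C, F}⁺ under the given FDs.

Start with {C, F}.
F --> A applies; add {A} → now {A, C, F}.
C --> H applies; add {H} → now {A, C, F, H}.
No further FD applies.

{A, C, F, H}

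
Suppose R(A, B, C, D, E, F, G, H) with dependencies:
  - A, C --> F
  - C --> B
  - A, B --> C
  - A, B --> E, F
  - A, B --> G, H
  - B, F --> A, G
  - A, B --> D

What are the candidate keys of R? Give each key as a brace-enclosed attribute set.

{A, B} is a candidate key since {A, B}⁺ = {A, B, C, D, E, F, G, H} covers every attribute.
{A, C} is a candidate key since {A, C}⁺ = {A, B, C, D, E, F, G, H} covers every attribute.
{B, F} is a candidate key since {B, F}⁺ = {A, B, C, D, E, F, G, H} covers every attribute.
{C, F} is a candidate key since {C, F}⁺ = {A, B, C, D, E, F, G, H} covers every attribute.
These are minimal and exhaustive — every other superkey contains one of them.

{A, B}, {A, C}, {B, F}, {C, F}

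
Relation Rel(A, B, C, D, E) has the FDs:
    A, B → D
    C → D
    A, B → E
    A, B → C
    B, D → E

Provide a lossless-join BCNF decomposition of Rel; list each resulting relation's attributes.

Candidate key of the original relation: {A, B}.
{A, B, C, D, E}: {C} determines {C, D} here but is not a superkey — split on C → D, giving {C, D} and {A, B, C, E}.
{C, D} has no BCNF violation.
{A, B, C, E}: {B, C} determines {B, C, E} here but is not a superkey — split on B, C → E, giving {B, C, E} and {A, B, C}.
{B, C, E} has no BCNF violation.
{A, B, C} has no BCNF violation.

{A, B, C}; {B, C, E}; {C, D}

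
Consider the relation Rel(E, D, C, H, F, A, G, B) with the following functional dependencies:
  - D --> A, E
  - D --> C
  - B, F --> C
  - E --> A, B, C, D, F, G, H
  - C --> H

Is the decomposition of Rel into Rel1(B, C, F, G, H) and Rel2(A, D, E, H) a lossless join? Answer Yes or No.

No

Rel1 ∩ Rel2 = {H}; its closure under F is {H}.
Rel1 ⊄ {H} and Rel2 ⊄ {H}, so the split is lossy.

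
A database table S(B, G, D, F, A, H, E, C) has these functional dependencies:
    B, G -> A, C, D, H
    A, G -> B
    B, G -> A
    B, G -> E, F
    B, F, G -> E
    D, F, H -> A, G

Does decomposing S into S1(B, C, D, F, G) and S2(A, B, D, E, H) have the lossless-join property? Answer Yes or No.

No

Common attributes: {B, D}; their closure is {B, D}.
The closure covers neither S1 nor S2 entirely; the join is not lossless.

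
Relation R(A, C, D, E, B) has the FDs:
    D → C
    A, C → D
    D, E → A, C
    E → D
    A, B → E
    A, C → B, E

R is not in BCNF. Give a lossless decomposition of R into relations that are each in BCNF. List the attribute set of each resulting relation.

{A, B, D, E}; {C, D}

Candidate keys of the original relation: {A, B}, {A, C}, {A, D}, {E}.
Within {A, B, C, D, E}: {D}⁺ ∩ {A, B, C, D, E} = {C, D}, not the whole set, so D → C violates BCNF; decompose into {C, D} and {A, B, D, E}.
{C, D}: every determinant is a superkey — BCNF.
{A, B, D, E}: every determinant is a superkey — BCNF.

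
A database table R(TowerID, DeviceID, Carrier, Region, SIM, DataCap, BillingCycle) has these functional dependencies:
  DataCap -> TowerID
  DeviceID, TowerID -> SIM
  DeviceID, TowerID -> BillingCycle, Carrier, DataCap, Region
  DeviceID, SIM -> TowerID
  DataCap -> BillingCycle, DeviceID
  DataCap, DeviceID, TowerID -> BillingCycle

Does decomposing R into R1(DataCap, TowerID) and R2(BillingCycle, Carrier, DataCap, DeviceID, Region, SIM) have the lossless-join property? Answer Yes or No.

Yes

Common attributes: {DataCap}; their closure is {BillingCycle, Carrier, DataCap, DeviceID, Region, SIM, TowerID}.
Since R1 ⊆ {BillingCycle, Carrier, DataCap, DeviceID, Region, SIM, TowerID}, the intersection is a superkey of R1; the decomposition is lossless.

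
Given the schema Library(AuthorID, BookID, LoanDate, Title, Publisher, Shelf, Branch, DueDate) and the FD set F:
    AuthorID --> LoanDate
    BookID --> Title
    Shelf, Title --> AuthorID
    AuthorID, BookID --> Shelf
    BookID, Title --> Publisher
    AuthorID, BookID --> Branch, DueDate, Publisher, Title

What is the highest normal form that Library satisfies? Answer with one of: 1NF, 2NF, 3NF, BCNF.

1NF

Candidate keys: {AuthorID, BookID}, {BookID, Shelf}. Prime attributes: {AuthorID, BookID, Shelf}.
AuthorID --> LoanDate: {AuthorID}⁺ = {AuthorID, LoanDate}, which is not all of the attributes, so the left side is not a superkey — BCNF is violated.
Because {LoanDate} is non-prime and the left side of AuthorID --> LoanDate is not a superkey, the relation is not in 3NF.
Since {AuthorID} ⊂ {AuthorID, BookID} and {AuthorID}⁺ ⊇ {LoanDate} with {LoanDate} non-prime, there is a partial dependency; 2NF fails.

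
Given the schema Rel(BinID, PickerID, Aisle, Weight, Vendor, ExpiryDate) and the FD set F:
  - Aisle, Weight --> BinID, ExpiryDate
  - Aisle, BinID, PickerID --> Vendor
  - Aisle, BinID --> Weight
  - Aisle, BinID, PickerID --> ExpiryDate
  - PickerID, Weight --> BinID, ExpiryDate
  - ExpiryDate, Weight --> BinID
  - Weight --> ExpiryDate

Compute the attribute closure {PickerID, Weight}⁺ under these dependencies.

{BinID, ExpiryDate, PickerID, Weight}

Start with {PickerID, Weight}.
PickerID, Weight --> BinID, ExpiryDate applies; add {BinID, ExpiryDate} → now {BinID, ExpiryDate, PickerID, Weight}.
No further FD applies.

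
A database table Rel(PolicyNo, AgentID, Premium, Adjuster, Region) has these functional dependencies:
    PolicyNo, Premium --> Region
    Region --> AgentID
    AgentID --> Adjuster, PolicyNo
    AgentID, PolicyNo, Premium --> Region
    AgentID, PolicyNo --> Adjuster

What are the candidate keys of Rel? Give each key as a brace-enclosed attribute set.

No FD produces {Premium}, so it must be in every candidate key.
{AgentID, Premium}⁺ = {Adjuster, AgentID, PolicyNo, Premium, Region} — all of the relation — so {AgentID, Premium} is a candidate key.
{PolicyNo, Premium}⁺ = {Adjuster, AgentID, PolicyNo, Premium, Region} — all of the relation — so {PolicyNo, Premium} is a candidate key.
{Premium, Region}⁺ = {Adjuster, AgentID, PolicyNo, Premium, Region} — all of the relation — so {Premium, Region} is a candidate key.
Any other superkey properly contains one of these, so there are no further candidate keys.

{AgentID, Premium}, {PolicyNo, Premium}, {Premium, Region}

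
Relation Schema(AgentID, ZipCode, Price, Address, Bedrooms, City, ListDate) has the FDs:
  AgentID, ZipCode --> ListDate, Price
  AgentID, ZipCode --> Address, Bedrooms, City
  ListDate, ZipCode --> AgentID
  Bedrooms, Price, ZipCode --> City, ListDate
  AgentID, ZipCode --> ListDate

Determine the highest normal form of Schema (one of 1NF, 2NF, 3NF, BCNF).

BCNF

Candidate keys: {AgentID, ZipCode}, {Bedrooms, Price, ZipCode}, {ListDate, ZipCode}. Prime attributes: {AgentID, Bedrooms, ListDate, Price, ZipCode}.
Every FD has a superkey on the left, so the relation is in BCNF.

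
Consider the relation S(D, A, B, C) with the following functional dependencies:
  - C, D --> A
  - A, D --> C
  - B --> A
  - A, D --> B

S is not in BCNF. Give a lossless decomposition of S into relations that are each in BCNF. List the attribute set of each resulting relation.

Candidate keys of the original relation: {A, D}, {B, D}, {C, D}.
Within {A, B, C, D}: {B}⁺ ∩ {A, B, C, D} = {A, B}, not the whole set, so B --> A violates BCNF; decompose into {A, B} and {B, C, D}.
{A, B}: every determinant is a superkey — BCNF.
{B, C, D}: every determinant is a superkey — BCNF.

{A, B}; {B, C, D}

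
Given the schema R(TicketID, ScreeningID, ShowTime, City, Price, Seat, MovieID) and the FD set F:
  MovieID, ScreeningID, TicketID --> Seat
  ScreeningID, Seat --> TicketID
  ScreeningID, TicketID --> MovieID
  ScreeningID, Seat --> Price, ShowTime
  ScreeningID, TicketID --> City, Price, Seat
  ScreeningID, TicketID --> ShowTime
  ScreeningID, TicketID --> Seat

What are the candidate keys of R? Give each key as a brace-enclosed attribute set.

{ScreeningID, Seat}, {ScreeningID, TicketID}

{ScreeningID} never appears on the right of any FD, so every key must include it.
{ScreeningID, Seat}⁺ = {City, MovieID, Price, ScreeningID, Seat, ShowTime, TicketID} — all of the relation — so {ScreeningID, Seat} is a candidate key.
{ScreeningID, TicketID}⁺ = {City, MovieID, Price, ScreeningID, Seat, ShowTime, TicketID} — all of the relation — so {ScreeningID, TicketID} is a candidate key.
Any other superkey properly contains one of these, so there are no further candidate keys.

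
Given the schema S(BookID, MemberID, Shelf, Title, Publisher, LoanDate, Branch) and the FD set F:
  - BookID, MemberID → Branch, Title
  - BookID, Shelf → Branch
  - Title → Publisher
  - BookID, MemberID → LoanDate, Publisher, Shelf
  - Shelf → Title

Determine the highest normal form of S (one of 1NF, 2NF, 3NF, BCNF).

Candidate key: {BookID, MemberID}. Prime attributes: {BookID, MemberID}.
For BookID, Shelf → Branch we have {BookID, Shelf}⁺ = {BookID, Branch, Publisher, Shelf, Title}; {BookID, Shelf} is not a superkey, so BCNF fails.
Because {Branch} is non-prime and the left side of BookID, Shelf → Branch is not a superkey, the relation is not in 3NF.
No non-prime attribute depends on a proper subset of any candidate key, so 2NF holds.

2NF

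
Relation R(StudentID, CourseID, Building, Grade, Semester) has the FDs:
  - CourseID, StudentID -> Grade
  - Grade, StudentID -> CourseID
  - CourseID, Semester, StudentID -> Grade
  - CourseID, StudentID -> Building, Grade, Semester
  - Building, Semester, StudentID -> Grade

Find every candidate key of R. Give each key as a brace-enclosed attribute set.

Attributes never on any right-hand side: {StudentID} — every candidate key must contain it.
Closure of {CourseID, StudentID} is {Building, CourseID, Grade, Semester, StudentID}, the whole schema; {CourseID, StudentID} is a candidate key.
Closure of {Grade, StudentID} is {Building, CourseID, Grade, Semester, StudentID}, the whole schema; {Grade, StudentID} is a candidate key.
Closure of {Building, Semester, StudentID} is {Building, CourseID, Grade, Semester, StudentID}, the whole schema; {Building, Semester, StudentID} is a candidate key.
No proper subset of any of these is a key, and no other minimal superkey exists.

{Building, Semester, StudentID}, {CourseID, StudentID}, {Grade, StudentID}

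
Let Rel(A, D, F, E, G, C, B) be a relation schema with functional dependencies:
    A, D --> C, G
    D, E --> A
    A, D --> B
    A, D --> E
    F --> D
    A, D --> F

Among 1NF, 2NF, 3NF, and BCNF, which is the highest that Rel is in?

3NF

Candidate keys: {A, D}, {A, F}, {D, E}, {E, F}. Prime attributes: {A, D, E, F}.
F --> D: {F}⁺ = {D, F}, which is not all of the attributes, so the left side is not a superkey — BCNF is violated.
Since {D} ⊆ prime attributes and every other non-superkey FD also has a prime right side, the schema is in 3NF.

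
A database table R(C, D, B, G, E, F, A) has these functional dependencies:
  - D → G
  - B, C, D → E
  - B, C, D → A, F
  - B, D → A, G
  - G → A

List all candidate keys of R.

{B, C, D} never appear on the right of any FD, so every key must include all of them.
Closure of {B, C, D} is {A, B, C, D, E, F, G}, the whole schema; {B, C, D} is a candidate key.
Every other attribute set either contains this one or has a smaller closure.

{B, C, D}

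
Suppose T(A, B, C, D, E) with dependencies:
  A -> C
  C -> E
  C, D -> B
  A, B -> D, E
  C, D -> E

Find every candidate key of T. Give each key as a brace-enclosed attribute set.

No FD produces {A}, so it must be in every candidate key.
{A, B} is a candidate key since {A, B}⁺ = {A, B, C, D, E} covers every attribute.
{A, D} is a candidate key since {A, D}⁺ = {A, B, C, D, E} covers every attribute.
Any other superkey properly contains one of these, so there are no further candidate keys.

{A, B}, {A, D}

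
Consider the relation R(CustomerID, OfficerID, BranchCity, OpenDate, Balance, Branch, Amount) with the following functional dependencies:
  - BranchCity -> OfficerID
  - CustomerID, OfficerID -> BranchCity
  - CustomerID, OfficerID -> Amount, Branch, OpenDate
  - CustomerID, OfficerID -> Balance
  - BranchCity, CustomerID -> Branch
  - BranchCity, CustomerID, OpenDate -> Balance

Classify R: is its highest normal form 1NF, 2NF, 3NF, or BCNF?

Candidate keys: {BranchCity, CustomerID}, {CustomerID, OfficerID}. Prime attributes: {BranchCity, CustomerID, OfficerID}.
BranchCity -> OfficerID breaks BCNF: {BranchCity}⁺ = {BranchCity, OfficerID}, so {BranchCity} is not a superkey.
But every attribute on its right side ({OfficerID}) is prime, and the same holds for every other non-superkey FD, so 3NF still holds.

3NF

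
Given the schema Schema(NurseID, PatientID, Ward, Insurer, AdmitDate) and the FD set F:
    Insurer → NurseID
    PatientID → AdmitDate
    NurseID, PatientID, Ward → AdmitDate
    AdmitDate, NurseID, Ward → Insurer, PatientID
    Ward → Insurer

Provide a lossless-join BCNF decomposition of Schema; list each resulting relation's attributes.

Candidate keys of the original relation: {AdmitDate, Ward}, {PatientID, Ward}.
{AdmitDate, Insurer, NurseID, PatientID, Ward}: {Insurer} determines {Insurer, NurseID} here but is not a superkey — split on Insurer → NurseID, giving {Insurer, NurseID} and {AdmitDate, Insurer, PatientID, Ward}.
{Insurer, NurseID} is in BCNF.
{AdmitDate, Insurer, PatientID, Ward}: {PatientID} determines {AdmitDate, PatientID} here but is not a superkey — split on PatientID → AdmitDate, giving {AdmitDate, PatientID} and {Insurer, PatientID, Ward}.
{AdmitDate, PatientID} is in BCNF.
{Insurer, PatientID, Ward}: {Ward} determines {Insurer, Ward} here but is not a superkey — split on Ward → Insurer, giving {Insurer, Ward} and {PatientID, Ward}.
{Insurer, Ward} is in BCNF.
{PatientID, Ward} is in BCNF.

{AdmitDate, PatientID}; {Insurer, NurseID}; {Insurer, Ward}; {PatientID, Ward}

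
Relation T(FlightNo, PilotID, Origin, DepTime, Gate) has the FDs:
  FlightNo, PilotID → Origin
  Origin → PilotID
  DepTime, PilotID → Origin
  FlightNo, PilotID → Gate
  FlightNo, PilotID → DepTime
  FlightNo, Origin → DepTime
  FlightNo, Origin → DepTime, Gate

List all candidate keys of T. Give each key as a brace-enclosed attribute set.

{FlightNo, Origin}, {FlightNo, PilotID}

{FlightNo} never appears on the right of any FD, so every key must include it.
Closure of {FlightNo, Origin} is {DepTime, FlightNo, Gate, Origin, PilotID}, the whole schema; {FlightNo, Origin} is a candidate key.
Closure of {FlightNo, PilotID} is {DepTime, FlightNo, Gate, Origin, PilotID}, the whole schema; {FlightNo, PilotID} is a candidate key.
No proper subset of any of these is a key, and no other minimal superkey exists.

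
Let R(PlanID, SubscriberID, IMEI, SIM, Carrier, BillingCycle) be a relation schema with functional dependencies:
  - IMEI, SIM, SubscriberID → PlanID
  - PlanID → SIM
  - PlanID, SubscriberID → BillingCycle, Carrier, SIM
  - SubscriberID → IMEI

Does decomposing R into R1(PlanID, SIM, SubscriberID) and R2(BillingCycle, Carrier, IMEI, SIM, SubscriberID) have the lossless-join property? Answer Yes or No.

Yes

R1 ∩ R2 = {SIM, SubscriberID}; its closure under F is {BillingCycle, Carrier, IMEI, PlanID, SIM, SubscriberID}.
R1 is contained in that closure, so R1 ∩ R2 → R1 holds and the join is lossless.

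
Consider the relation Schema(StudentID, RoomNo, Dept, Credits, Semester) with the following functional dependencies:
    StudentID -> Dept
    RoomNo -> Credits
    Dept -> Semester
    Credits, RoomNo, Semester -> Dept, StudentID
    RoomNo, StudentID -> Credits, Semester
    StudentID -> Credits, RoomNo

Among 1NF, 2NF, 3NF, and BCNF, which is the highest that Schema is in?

1NF

Candidate keys: {Dept, RoomNo}, {RoomNo, Semester}, {StudentID}. Prime attributes: {Dept, RoomNo, Semester, StudentID}.
RoomNo -> Credits breaks BCNF: {RoomNo}⁺ = {Credits, RoomNo}, so {RoomNo} is not a superkey.
Because {Credits} is non-prime and the left side of RoomNo -> Credits is not a superkey, the relation is not in 3NF.
Since {RoomNo} ⊂ {Dept, RoomNo} and {RoomNo}⁺ ⊇ {Credits} with {Credits} non-prime, there is a partial dependency; 2NF fails.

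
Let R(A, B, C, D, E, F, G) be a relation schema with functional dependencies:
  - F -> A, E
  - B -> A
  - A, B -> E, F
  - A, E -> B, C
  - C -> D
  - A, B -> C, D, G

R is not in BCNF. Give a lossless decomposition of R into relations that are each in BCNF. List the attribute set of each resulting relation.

Candidate keys of the original relation: {A, E}, {B}, {F}.
In {A, B, C, D, E, F, G}, {C} is not a superkey ({C}⁺ restricted to this set is {C, D}), so split on C -> D into {C, D} and {A, B, C, E, F, G}.
{C, D} has no BCNF violation.
{A, B, C, E, F, G} has no BCNF violation.

{A, B, C, E, F, G}; {C, D}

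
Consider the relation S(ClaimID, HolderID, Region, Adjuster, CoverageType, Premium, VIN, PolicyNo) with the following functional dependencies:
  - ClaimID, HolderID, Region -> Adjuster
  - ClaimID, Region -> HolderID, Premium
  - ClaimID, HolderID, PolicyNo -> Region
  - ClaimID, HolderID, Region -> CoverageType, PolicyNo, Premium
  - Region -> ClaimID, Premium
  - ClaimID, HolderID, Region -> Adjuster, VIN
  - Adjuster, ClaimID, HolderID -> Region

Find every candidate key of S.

{Region}⁺ = {Adjuster, ClaimID, CoverageType, HolderID, PolicyNo, Premium, Region, VIN}, which is every attribute, so {Region} is a candidate key.
{Adjuster, ClaimID, HolderID}⁺ = {Adjuster, ClaimID, CoverageType, HolderID, PolicyNo, Premium, Region, VIN}, which is every attribute, so {Adjuster, ClaimID, HolderID} is a candidate key.
{ClaimID, HolderID, PolicyNo}⁺ = {Adjuster, ClaimID, CoverageType, HolderID, PolicyNo, Premium, Region, VIN}, which is every attribute, so {ClaimID, HolderID, PolicyNo} is a candidate key.
These are minimal and exhaustive — every other superkey contains one of them.

{Adjuster, ClaimID, HolderID}, {ClaimID, HolderID, PolicyNo}, {Region}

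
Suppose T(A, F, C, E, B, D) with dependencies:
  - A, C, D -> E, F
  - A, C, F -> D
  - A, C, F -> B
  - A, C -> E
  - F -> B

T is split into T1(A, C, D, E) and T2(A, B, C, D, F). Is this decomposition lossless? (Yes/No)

Yes

The shared attributes are {A, C, D} and {A, C, D}⁺ = {A, B, C, D, E, F}.
T1 is contained in that closure, so T1 ∩ T2 -> T1 holds and the join is lossless.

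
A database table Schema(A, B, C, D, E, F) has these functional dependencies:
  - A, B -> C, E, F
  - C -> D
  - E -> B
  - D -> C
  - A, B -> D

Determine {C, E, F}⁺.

{B, C, D, E, F}

Start with {C, E, F}.
C -> D applies; add {D} → now {C, D, E, F}.
E -> B applies; add {B} → now {B, C, D, E, F}.
No further FD applies.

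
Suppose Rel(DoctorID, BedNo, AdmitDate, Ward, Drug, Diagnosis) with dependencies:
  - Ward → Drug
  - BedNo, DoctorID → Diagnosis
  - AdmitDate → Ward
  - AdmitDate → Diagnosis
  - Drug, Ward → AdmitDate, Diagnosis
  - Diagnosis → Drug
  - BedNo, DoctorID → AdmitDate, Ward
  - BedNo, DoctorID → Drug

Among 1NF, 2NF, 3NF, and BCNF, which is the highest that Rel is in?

2NF

Candidate key: {BedNo, DoctorID}. Prime attributes: {BedNo, DoctorID}.
Ward → Drug: {Ward}⁺ = {AdmitDate, Diagnosis, Drug, Ward}, which is not all of the attributes, so the left side is not a superkey — BCNF is violated.
Ward → Drug determines the non-prime attribute {Drug} from a non-superkey — 3NF is violated.
No non-prime attribute depends on a proper subset of any candidate key, so 2NF holds.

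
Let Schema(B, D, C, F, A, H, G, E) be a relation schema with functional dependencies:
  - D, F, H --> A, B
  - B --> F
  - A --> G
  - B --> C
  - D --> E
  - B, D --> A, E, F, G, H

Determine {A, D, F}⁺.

Start with {A, D, F}.
A --> G applies; add {G} → now {A, D, F, G}.
D --> E applies; add {E} → now {A, D, E, F, G}.
No further FD applies.

{A, D, E, F, G}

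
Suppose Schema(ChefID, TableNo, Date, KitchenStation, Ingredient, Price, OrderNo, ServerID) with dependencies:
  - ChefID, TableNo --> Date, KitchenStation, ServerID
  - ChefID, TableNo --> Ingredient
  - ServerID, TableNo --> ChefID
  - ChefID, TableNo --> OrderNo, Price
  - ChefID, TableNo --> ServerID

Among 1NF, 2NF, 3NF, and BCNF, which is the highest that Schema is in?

BCNF

Candidate keys: {ChefID, TableNo}, {ServerID, TableNo}. Prime attributes: {ChefID, ServerID, TableNo}.
The left-hand side of every FD is a superkey, so BCNF is satisfied.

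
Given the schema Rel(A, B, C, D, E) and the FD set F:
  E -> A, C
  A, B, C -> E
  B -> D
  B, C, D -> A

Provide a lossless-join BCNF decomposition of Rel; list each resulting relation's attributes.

Candidate keys of the original relation: {B, C}, {B, E}.
{A, B, C, D, E}: {E} determines {A, C, E} here but is not a superkey — split on E -> A, C, giving {A, C, E} and {B, D, E}.
{A, C, E} has no BCNF violation.
{B, D, E}: {B} determines {B, D} here but is not a superkey — split on B -> D, giving {B, D} and {B, E}.
{B, D} has no BCNF violation.
{B, E} has no BCNF violation.

{A, C, E}; {B, D}; {B, E}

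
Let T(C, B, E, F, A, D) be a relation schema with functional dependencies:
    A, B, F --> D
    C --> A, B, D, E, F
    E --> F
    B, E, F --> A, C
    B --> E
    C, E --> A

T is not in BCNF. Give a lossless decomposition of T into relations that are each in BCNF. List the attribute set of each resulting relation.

Candidate keys of the original relation: {B}, {C}.
{A, B, C, D, E, F}: {E} determines {E, F} here but is not a superkey — split on E --> F, giving {E, F} and {A, B, C, D, E}.
{E, F} is in BCNF.
{A, B, C, D, E} is in BCNF.

{A, B, C, D, E}; {E, F}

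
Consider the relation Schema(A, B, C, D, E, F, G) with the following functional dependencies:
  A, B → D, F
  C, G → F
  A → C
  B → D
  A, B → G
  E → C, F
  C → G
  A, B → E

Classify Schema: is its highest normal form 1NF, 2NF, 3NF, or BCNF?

Candidate key: {A, B}. Prime attributes: {A, B}.
C, G → F breaks BCNF: {C, G}⁺ = {C, F, G}, so {C, G} is not a superkey.
C, G → F determines the non-prime attribute {F} from a non-superkey — 3NF is violated.
Since {A} ⊂ {A, B} and {A}⁺ ⊇ {C, F, G} with {C, F, G} non-prime, there is a partial dependency; 2NF fails.

1NF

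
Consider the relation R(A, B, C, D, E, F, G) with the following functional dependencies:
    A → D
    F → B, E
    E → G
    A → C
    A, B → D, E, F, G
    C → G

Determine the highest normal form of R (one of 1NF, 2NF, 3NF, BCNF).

1NF

Candidate keys: {A, B}, {A, F}. Prime attributes: {A, B, F}.
A → D: {A}⁺ = {A, C, D, G}, which is not all of the attributes, so the left side is not a superkey — BCNF is violated.
A → D has non-prime {D} on the right and a non-superkey on the left, so 3NF fails.
The proper key subset {A} of {A, B} determines non-prime {C, D, G}, so the relation is not even in 2NF.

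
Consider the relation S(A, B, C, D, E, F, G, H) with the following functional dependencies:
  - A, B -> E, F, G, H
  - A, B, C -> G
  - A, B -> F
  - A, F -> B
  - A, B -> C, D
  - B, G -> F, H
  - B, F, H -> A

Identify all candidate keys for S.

{A, B}, {A, F}, {B, F, H}, {B, G}

{A, B} is a candidate key since {A, B}⁺ = {A, B, C, D, E, F, G, H} covers every attribute.
{A, F} is a candidate key since {A, F}⁺ = {A, B, C, D, E, F, G, H} covers every attribute.
{B, G} is a candidate key since {B, G}⁺ = {A, B, C, D, E, F, G, H} covers every attribute.
{B, F, H} is a candidate key since {B, F, H}⁺ = {A, B, C, D, E, F, G, H} covers every attribute.
No proper subset of any of these is a key, and no other minimal superkey exists.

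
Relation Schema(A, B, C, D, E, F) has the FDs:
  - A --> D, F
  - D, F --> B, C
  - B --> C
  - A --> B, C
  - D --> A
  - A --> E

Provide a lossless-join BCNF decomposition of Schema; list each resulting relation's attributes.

Candidate keys of the original relation: {A}, {D}.
{A, B, C, D, E, F}: {B} determines {B, C} here but is not a superkey — split on B --> C, giving {B, C} and {A, B, D, E, F}.
{B, C} is in BCNF.
{A, B, D, E, F} is in BCNF.

{A, B, D, E, F}; {B, C}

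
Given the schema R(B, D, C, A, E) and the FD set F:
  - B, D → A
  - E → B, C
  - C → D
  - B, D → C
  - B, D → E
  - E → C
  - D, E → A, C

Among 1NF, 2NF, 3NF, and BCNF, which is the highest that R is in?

3NF

Candidate keys: {B, C}, {B, D}, {E}. Prime attributes: {B, C, D, E}.
C → D breaks BCNF: {C}⁺ = {C, D}, so {C} is not a superkey.
Since {D} ⊆ prime attributes and every other non-superkey FD also has a prime right side, the schema is in 3NF.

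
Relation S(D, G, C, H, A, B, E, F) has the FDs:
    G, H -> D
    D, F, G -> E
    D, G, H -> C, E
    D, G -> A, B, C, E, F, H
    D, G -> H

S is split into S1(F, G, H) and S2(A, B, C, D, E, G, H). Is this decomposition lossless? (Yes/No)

S1 ∩ S2 = {G, H}; its closure under F is {A, B, C, D, E, F, G, H}.
This includes all of S1, so the common attributes are a superkey of S1 — the join is lossless.

Yes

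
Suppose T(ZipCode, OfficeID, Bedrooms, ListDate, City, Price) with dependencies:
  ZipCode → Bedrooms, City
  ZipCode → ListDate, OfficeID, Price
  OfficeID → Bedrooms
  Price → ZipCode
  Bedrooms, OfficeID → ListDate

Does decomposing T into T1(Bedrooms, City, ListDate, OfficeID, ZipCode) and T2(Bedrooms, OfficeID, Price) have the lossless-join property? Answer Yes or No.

The shared attributes are {Bedrooms, OfficeID} and {Bedrooms, OfficeID}⁺ = {Bedrooms, ListDate, OfficeID}.
The closure covers neither T1 nor T2 entirely; the join is not lossless.

No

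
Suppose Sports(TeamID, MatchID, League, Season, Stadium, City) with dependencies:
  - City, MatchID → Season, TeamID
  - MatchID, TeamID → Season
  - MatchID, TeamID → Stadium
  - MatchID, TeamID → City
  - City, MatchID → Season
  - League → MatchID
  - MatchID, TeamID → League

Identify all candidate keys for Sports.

{City, League}⁺ = {City, League, MatchID, Season, Stadium, TeamID} — all of the relation — so {City, League} is a candidate key.
{City, MatchID}⁺ = {City, League, MatchID, Season, Stadium, TeamID} — all of the relation — so {City, MatchID} is a candidate key.
{League, TeamID}⁺ = {City, League, MatchID, Season, Stadium, TeamID} — all of the relation — so {League, TeamID} is a candidate key.
{MatchID, TeamID}⁺ = {City, League, MatchID, Season, Stadium, TeamID} — all of the relation — so {MatchID, TeamID} is a candidate key.
No proper subset of any of these is a key, and no other minimal superkey exists.

{City, League}, {City, MatchID}, {League, TeamID}, {MatchID, TeamID}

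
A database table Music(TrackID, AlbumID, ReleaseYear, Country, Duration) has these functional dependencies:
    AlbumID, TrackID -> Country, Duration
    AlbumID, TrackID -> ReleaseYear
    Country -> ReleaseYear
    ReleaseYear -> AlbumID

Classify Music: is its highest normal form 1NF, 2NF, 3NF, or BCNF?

Candidate keys: {AlbumID, TrackID}, {Country, TrackID}, {ReleaseYear, TrackID}. Prime attributes: {AlbumID, Country, ReleaseYear, TrackID}.
For Country -> ReleaseYear we have {Country}⁺ = {AlbumID, Country, ReleaseYear}; {Country} is not a superkey, so BCNF fails.
Its right-hand attributes {ReleaseYear} are all prime, as are those of every other non-superkey FD — the relation is in 3NF.

3NF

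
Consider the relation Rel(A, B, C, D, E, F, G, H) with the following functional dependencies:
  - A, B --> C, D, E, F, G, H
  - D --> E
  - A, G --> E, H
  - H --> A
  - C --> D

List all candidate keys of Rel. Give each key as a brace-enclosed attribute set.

No FD produces {B}, so it must be in every candidate key.
{A, B} is a candidate key since {A, B}⁺ = {A, B, C, D, E, F, G, H} covers every attribute.
{B, H} is a candidate key since {B, H}⁺ = {A, B, C, D, E, F, G, H} covers every attribute.
No proper subset of any of these is a key, and no other minimal superkey exists.

{A, B}, {B, H}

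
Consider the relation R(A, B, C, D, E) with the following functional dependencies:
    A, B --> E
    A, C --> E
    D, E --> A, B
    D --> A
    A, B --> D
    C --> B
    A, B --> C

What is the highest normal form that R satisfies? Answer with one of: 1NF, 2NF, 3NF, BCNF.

Candidate keys: {A, B}, {A, C}, {B, D}, {C, D}, {D, E}. Prime attributes: {A, B, C, D, E}.
D --> A: {D}⁺ = {A, D}, which is not all of the attributes, so the left side is not a superkey — BCNF is violated.
Since {A} ⊆ prime attributes and every other non-superkey FD also has a prime right side, the schema is in 3NF.

3NF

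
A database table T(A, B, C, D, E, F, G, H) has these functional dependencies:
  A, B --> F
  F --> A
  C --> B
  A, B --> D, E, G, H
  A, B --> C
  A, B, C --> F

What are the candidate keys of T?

{A, B}⁺ = {A, B, C, D, E, F, G, H}, which is every attribute, so {A, B} is a candidate key.
{A, C}⁺ = {A, B, C, D, E, F, G, H}, which is every attribute, so {A, C} is a candidate key.
{B, F}⁺ = {A, B, C, D, E, F, G, H}, which is every attribute, so {B, F} is a candidate key.
{C, F}⁺ = {A, B, C, D, E, F, G, H}, which is every attribute, so {C, F} is a candidate key.
Any other superkey properly contains one of these, so there are no further candidate keys.

{A, B}, {A, C}, {B, F}, {C, F}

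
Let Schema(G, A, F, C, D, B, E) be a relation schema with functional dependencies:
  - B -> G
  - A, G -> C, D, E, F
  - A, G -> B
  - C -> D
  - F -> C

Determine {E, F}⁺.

{C, D, E, F}

Start with {E, F}.
F -> C applies; add {C} → now {C, E, F}.
C -> D applies; add {D} → now {C, D, E, F}.
No further FD applies.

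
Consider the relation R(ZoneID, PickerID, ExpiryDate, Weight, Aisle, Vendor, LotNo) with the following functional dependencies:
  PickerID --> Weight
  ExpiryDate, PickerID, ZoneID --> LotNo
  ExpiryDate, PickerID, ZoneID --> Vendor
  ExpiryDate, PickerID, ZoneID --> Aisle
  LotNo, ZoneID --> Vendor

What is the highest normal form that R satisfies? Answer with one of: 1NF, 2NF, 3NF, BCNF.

Candidate key: {ExpiryDate, PickerID, ZoneID}. Prime attributes: {ExpiryDate, PickerID, ZoneID}.
PickerID --> Weight: {PickerID}⁺ = {PickerID, Weight}, which is not all of the attributes, so the left side is not a superkey — BCNF is violated.
PickerID --> Weight determines the non-prime attribute {Weight} from a non-superkey — 3NF is violated.
{PickerID} is a proper subset of the key {ExpiryDate, PickerID, ZoneID}, and {PickerID}⁺ contains the non-prime attribute {Weight} — a partial dependency, so 2NF is violated.

1NF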